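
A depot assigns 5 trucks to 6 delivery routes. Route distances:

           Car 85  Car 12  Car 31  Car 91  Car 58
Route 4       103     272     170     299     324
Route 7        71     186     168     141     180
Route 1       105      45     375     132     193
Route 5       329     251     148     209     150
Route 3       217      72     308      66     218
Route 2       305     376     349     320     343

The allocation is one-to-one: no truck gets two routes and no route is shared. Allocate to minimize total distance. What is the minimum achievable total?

Optimal: Car 85→Route 7 (71 km), Car 12→Route 1 (45 km), Car 31→Route 4 (170 km), Car 91→Route 3 (66 km), Car 58→Route 5 (150 km) — total 71+45+170+66+150 = 502 km.
Min-entry greedy (repeatedly take the single cheapest remaining cell) gives 654 km, worse by 152.

Min total: 502 km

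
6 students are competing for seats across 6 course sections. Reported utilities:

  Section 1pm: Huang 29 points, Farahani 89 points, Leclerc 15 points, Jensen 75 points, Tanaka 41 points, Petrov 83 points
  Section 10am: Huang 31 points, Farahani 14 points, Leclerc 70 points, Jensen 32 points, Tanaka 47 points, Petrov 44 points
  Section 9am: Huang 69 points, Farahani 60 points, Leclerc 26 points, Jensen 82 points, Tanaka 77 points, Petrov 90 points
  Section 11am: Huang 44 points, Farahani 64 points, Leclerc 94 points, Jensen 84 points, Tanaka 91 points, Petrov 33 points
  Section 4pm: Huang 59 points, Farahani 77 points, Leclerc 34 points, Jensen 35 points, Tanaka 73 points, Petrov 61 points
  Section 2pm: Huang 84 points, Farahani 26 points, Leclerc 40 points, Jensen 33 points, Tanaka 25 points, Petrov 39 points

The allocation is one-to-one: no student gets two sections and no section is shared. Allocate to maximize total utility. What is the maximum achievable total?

Max total: 490 points

Treat this as an assignment problem: match each student to one section.
Optimal: Huang→Section 2pm (84 points), Farahani→Section 1pm (89 points), Leclerc→Section 10am (70 points), Jensen→Section 11am (84 points), Tanaka→Section 4pm (73 points), Petrov→Section 9am (90 points) — total 84+89+70+84+73+90 = 490 points.
Column-greedy (each section in turn goes to its best remaining student) gives 432 points, worse by 58.
Next-best assignment: Huang→Section 2pm, Farahani→Section 4pm, Leclerc→Section 10am, Jensen→Section 1pm, Tanaka→Section 11am, Petrov→Section 9am = 487 points.
Swapping Farahani↔Jensen (Farahani→Section 11am 64 points, Jensen→Section 1pm 75 points) loses 34.
Checked against all permutations: 490 points is optimal.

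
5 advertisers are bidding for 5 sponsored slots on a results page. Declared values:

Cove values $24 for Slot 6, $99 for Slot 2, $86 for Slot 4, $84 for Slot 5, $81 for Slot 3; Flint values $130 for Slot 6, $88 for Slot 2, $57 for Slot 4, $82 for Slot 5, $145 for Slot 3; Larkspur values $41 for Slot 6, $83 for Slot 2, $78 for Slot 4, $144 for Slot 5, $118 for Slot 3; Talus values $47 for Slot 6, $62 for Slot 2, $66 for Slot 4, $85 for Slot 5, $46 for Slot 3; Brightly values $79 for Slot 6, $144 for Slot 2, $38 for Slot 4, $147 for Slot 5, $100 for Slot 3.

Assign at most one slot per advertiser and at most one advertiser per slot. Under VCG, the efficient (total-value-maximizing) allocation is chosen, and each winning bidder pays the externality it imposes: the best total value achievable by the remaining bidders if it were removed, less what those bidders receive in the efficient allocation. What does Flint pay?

Efficient allocation: Cove→Slot 4 ($86), Flint→Slot 3 ($145), Larkspur→Slot 5 ($144), Talus→Slot 6 ($47), Brightly→Slot 2 ($144); total welfare W = $566.
Flint receives Slot 3 at value $145, so the others get W − 145 = $421.
Without Flint: best allocation of the remaining 4 bidders over all 5 slots is Cove→Slot 3 ($81), Larkspur→Slot 5 ($144), Talus→Slot 4 ($66), Brightly→Slot 2 ($144), total $435.
VCG payment = (others' best without Flint) − (others' welfare with Flint) = 435 − 421 = $14.

Flint pays $14.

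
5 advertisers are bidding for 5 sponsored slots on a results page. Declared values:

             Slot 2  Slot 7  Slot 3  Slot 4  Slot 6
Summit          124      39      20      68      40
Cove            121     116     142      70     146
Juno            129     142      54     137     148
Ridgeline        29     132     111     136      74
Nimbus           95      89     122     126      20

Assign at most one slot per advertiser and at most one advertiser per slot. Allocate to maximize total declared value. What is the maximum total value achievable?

Treat this as an assignment problem: match each advertiser to one slot.
Optimal: Summit→Slot 2 ($124), Cove→Slot 3 ($142), Juno→Slot 6 ($148), Ridgeline→Slot 7 ($132), Nimbus→Slot 4 ($126) — total 124+142+148+132+126 = $672.
Max-entry greedy (repeatedly take the single best remaining cell) gives $639, worse by 33.
Next-best assignment: Summit→Slot 2, Cove→Slot 6, Juno→Slot 7, Ridgeline→Slot 4, Nimbus→Slot 3 = $670.

Max total: $672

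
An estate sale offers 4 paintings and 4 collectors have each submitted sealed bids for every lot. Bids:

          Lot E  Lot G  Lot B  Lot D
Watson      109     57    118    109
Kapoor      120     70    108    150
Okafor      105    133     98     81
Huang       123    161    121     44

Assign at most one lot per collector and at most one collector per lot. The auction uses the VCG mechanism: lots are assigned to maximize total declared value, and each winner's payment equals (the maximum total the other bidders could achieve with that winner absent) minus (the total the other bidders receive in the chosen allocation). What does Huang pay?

Efficient allocation: Watson→Lot B ($118), Kapoor→Lot D ($150), Okafor→Lot E ($105), Huang→Lot G ($161); total welfare W = $534.
Huang receives Lot G at value $161, so the others get W − 161 = $373.
Without Huang: best allocation of the remaining 3 bidders over all 4 lots is Watson→Lot B ($118), Kapoor→Lot D ($150), Okafor→Lot G ($133), total $401.
VCG payment = (others' best without Huang) − (others' welfare with Huang) = 401 − 373 = $28.

Huang pays $28.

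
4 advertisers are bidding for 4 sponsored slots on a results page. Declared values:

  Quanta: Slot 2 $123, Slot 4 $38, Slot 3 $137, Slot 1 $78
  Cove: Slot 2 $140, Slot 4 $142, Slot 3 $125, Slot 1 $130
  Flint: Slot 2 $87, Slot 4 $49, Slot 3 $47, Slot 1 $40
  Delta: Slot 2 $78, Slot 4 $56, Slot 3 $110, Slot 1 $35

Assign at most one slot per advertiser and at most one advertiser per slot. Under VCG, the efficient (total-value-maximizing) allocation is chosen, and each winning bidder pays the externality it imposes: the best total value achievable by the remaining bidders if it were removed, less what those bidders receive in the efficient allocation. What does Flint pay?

Flint pays $45.

Efficient allocation: Quanta→Slot 1 ($78), Cove→Slot 4 ($142), Flint→Slot 2 ($87), Delta→Slot 3 ($110); total welfare W = $417.
Flint receives Slot 2 at value $87, so the others get W − 87 = $330.
Without Flint: best allocation of the remaining 3 bidders over all 4 slots is Quanta→Slot 2 ($123), Cove→Slot 4 ($142), Delta→Slot 3 ($110), total $375.
VCG payment = (others' best without Flint) − (others' welfare with Flint) = 375 − 330 = $45.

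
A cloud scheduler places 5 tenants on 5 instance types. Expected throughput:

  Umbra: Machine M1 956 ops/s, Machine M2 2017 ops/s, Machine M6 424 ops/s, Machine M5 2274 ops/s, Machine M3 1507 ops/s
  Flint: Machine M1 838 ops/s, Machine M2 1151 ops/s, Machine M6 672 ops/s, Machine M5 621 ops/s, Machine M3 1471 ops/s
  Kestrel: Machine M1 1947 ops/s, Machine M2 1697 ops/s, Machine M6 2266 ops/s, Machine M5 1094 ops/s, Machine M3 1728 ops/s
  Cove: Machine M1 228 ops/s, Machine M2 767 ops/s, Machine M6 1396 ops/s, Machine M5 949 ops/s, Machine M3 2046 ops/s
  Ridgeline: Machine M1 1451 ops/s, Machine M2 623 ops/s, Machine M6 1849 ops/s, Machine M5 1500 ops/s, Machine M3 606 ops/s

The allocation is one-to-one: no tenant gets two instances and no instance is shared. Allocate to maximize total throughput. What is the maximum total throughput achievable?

Max total: 9267 ops/s

Optimal: Umbra→Machine M5 (2274 ops/s), Flint→Machine M2 (1151 ops/s), Kestrel→Machine M1 (1947 ops/s), Cove→Machine M3 (2046 ops/s), Ridgeline→Machine M6 (1849 ops/s) — total 2274+1151+1947+2046+1849 = 9267 ops/s.
Max-entry greedy (repeatedly take the single best remaining cell) gives 9188 ops/s, worse by 79.
Swapping Kestrel↔Umbra (Kestrel→Machine M5 1094 ops/s, Umbra→Machine M1 956 ops/s) loses 2171.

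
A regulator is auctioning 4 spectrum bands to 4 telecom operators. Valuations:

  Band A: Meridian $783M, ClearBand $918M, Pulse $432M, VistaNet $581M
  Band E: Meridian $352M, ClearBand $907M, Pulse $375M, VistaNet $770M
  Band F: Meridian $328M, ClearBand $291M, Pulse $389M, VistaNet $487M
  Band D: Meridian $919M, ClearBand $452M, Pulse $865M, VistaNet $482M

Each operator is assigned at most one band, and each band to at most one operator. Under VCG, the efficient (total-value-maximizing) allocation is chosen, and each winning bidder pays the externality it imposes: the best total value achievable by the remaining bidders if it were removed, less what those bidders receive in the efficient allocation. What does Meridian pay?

Meridian pays $294M.

Efficient allocation: Meridian→Band A ($783M), ClearBand→Band E ($907M), Pulse→Band D ($865M), VistaNet→Band F ($487M); total welfare W = $3042M.
Meridian receives Band A at value $783M, so the others get W − 783 = $2259M.
Without Meridian: best allocation of the remaining 3 bidders over all 4 bands is ClearBand→Band A ($918M), Pulse→Band D ($865M), VistaNet→Band E ($770M), total $2553M.
VCG payment = (others' best without Meridian) − (others' welfare with Meridian) = 2553 − 2259 = $294M.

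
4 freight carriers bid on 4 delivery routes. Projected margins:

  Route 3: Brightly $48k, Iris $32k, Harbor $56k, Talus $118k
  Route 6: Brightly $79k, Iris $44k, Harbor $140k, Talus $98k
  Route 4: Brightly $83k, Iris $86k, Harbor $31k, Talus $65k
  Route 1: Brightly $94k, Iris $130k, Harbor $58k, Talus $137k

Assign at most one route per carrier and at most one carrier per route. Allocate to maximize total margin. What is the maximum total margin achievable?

This is a one-to-one assignment (maximum-weight bipartite matching).
Optimal: Brightly→Route 4 ($83k), Iris→Route 1 ($130k), Harbor→Route 6 ($140k), Talus→Route 3 ($118k) — total 83+130+140+118 = $471k.
Column-greedy (each route in turn goes to its best remaining carrier) gives $438k, worse by 33.
Next-best assignment: Brightly→Route 1, Iris→Route 4, Harbor→Route 6, Talus→Route 3 = $438k.
Swapping Iris↔Brightly (Iris→Route 4 $86k, Brightly→Route 1 $94k) loses 33.

Max total: $471k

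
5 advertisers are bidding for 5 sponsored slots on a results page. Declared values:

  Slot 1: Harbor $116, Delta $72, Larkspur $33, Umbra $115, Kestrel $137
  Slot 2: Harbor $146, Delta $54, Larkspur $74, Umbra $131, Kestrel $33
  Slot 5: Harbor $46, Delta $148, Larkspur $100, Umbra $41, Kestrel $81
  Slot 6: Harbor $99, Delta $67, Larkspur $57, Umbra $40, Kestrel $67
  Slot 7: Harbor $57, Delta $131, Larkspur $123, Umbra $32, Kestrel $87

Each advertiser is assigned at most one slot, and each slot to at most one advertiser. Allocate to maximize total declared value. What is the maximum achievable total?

Maximum total: $638

Optimal: Harbor→Slot 6 ($99), Delta→Slot 5 ($148), Larkspur→Slot 7 ($123), Umbra→Slot 2 ($131), Kestrel→Slot 1 ($137) — total 99+148+123+131+137 = $638.
Row-greedy (each advertiser in turn takes its best remaining slot) gives $599, worse by 39.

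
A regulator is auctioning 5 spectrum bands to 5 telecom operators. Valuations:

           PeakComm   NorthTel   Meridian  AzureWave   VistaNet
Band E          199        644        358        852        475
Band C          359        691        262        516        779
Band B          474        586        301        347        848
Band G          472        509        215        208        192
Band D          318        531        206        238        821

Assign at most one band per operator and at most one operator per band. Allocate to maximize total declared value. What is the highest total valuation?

Treat this as an assignment problem: match each operator to one band.
Optimal: PeakComm→Band G ($472M), NorthTel→Band C ($691M), Meridian→Band B ($301M), AzureWave→Band E ($852M), VistaNet→Band D ($821M) — total 472+691+301+852+821 = $3137M.
Max-entry greedy (repeatedly take the single best remaining cell) gives $3069M, worse by 68.
Next-best assignment: PeakComm→Band G, NorthTel→Band C, Meridian→Band D, AzureWave→Band E, VistaNet→Band B = $3069M.

Maximum total: $3137M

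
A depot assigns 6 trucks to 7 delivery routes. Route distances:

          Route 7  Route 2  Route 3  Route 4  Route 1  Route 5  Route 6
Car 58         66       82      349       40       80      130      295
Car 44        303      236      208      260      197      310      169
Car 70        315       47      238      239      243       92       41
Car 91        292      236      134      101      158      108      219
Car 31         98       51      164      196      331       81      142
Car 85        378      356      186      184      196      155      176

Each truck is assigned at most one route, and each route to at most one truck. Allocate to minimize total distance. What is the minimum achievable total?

Minimum total: 611 km

Optimal: Car 58→Route 7 (66 km), Car 44→Route 1 (197 km), Car 70→Route 6 (41 km), Car 91→Route 4 (101 km), Car 31→Route 2 (51 km), Car 85→Route 5 (155 km) — total 66+197+41+101+51+155 = 611 km.
Min-entry greedy (repeatedly take the single cheapest remaining cell) gives 623 km, worse by 12.
Next-best assignment: Car 58→Route 4, Car 44→Route 1, Car 70→Route 6, Car 91→Route 3, Car 31→Route 2, Car 85→Route 5 = 618 km.
Every other assignment is strictly worse.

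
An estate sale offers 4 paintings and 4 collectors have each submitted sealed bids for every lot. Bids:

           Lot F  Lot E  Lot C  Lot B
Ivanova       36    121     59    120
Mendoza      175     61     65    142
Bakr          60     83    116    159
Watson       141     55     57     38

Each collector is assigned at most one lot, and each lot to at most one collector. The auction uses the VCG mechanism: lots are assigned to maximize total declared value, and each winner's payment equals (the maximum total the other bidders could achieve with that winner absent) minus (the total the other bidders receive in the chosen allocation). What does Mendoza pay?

Efficient allocation: Ivanova→Lot E ($121), Mendoza→Lot B ($142), Bakr→Lot C ($116), Watson→Lot F ($141); total welfare W = $520.
Mendoza receives Lot B at value $142, so the others get W − 142 = $378.
Without Mendoza: best allocation of the remaining 3 bidders over all 4 lots is Ivanova→Lot E ($121), Bakr→Lot B ($159), Watson→Lot F ($141), total $421.
VCG payment = (others' best without Mendoza) − (others' welfare with Mendoza) = 421 − 378 = $43.

Mendoza pays $43.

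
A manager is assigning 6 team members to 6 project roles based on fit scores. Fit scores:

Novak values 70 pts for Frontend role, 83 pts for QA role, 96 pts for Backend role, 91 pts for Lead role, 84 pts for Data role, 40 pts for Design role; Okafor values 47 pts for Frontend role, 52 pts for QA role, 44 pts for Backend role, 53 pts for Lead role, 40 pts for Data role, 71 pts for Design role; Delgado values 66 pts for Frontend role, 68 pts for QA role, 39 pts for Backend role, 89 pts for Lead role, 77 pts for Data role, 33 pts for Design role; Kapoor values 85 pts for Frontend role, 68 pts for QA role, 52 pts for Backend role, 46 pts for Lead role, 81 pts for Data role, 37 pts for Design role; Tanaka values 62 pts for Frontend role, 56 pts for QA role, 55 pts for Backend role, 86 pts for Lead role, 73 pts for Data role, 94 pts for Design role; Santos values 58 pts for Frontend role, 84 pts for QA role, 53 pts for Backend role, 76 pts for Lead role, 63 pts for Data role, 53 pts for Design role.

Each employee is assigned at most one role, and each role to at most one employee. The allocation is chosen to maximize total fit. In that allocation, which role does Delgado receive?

Delgado receives Data role.

Treat this as an assignment problem: match each employee to one role.
Optimal: Novak→Backend role (96 pts), Okafor→Design role (71 pts), Delgado→Data role (77 pts), Kapoor→Frontend role (85 pts), Tanaka→Lead role (86 pts), Santos→QA role (84 pts) — total 96+71+77+85+86+84 = 499 pts.
Row-greedy (each employee in turn takes its best remaining role) gives 498 pts, worse by 1.
Delgado's own top role is Lead role (89 pts), but forcing Delgado→Lead role and reassigning the rest optimally gives only 498 pts — worse by 1.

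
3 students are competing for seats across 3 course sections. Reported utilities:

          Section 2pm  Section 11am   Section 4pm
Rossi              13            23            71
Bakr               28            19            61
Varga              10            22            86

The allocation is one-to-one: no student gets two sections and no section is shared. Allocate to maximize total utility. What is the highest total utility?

Optimal: Rossi→Section 11am (23 points), Bakr→Section 2pm (28 points), Varga→Section 4pm (86 points) — total 23+28+86 = 137 points.
Row-greedy (each student in turn takes its best remaining section) gives 121 points, worse by 16.
Next-best assignment: Rossi→Section 4pm, Bakr→Section 2pm, Varga→Section 11am = 121 points.

Max total: 137 points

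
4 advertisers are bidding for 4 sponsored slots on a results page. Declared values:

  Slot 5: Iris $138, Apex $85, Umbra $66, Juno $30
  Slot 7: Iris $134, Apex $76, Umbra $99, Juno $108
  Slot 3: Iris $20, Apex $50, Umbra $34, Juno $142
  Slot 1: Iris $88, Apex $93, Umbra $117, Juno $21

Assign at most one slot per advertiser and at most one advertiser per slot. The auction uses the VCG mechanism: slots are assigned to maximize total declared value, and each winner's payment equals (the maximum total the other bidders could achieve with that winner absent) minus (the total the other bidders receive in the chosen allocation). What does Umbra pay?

Umbra pays $12.

Efficient allocation: Iris→Slot 7 ($134), Apex→Slot 5 ($85), Umbra→Slot 1 ($117), Juno→Slot 3 ($142); total welfare W = $478.
Umbra receives Slot 1 at value $117, so the others get W − 117 = $361.
Without Umbra: best allocation of the remaining 3 bidders over all 4 slots is Iris→Slot 5 ($138), Apex→Slot 1 ($93), Juno→Slot 3 ($142), total $373.
VCG payment = (others' best without Umbra) − (others' welfare with Umbra) = 373 − 361 = $12.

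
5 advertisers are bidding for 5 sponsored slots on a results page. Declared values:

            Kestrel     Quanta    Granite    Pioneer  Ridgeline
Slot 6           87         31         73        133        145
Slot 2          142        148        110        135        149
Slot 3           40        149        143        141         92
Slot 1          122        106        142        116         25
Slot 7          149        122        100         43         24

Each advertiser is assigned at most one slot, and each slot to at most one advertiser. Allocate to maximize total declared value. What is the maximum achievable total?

Maximum total: $725

Treat this as an assignment problem: match each advertiser to one slot.
Optimal: Kestrel→Slot 7 ($149), Quanta→Slot 2 ($148), Granite→Slot 1 ($142), Pioneer→Slot 3 ($141), Ridgeline→Slot 6 ($145) — total 149+148+142+141+145 = $725.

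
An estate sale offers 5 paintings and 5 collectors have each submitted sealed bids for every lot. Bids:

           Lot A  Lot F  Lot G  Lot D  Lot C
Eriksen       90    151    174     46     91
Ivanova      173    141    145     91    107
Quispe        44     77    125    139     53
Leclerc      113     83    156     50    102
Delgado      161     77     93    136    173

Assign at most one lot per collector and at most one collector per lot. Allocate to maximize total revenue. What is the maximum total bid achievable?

Max total: $792

Optimal: Eriksen→Lot F ($151), Ivanova→Lot A ($173), Quispe→Lot D ($139), Leclerc→Lot G ($156), Delgado→Lot C ($173) — total 151+173+139+156+173 = $792.
Max-entry greedy (repeatedly take the single best remaining cell) gives $742, worse by 50.
Swapping Quispe↔Ivanova (Quispe→Lot A $44, Ivanova→Lot D $91) loses 177.
No other one-to-one assignment exceeds $792.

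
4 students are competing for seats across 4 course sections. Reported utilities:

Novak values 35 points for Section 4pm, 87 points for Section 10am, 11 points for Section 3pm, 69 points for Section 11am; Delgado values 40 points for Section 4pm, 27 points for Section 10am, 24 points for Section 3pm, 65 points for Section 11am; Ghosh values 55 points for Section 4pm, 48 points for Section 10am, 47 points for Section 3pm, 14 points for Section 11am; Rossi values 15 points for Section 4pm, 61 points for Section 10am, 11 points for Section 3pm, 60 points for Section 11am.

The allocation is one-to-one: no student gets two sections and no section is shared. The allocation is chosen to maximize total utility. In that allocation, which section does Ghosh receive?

Ghosh receives Section 3pm.

Optimal: Novak→Section 10am (87 points), Delgado→Section 4pm (40 points), Ghosh→Section 3pm (47 points), Rossi→Section 11am (60 points) — total 87+40+47+60 = 234 points.
Max-entry greedy (repeatedly take the single best remaining cell) gives 218 points, worse by 16.
Next-best assignment: Novak→Section 10am, Delgado→Section 3pm, Ghosh→Section 4pm, Rossi→Section 11am = 226 points.
Ghosh's own top section is Section 4pm (55 points), but forcing Ghosh→Section 4pm and reassigning the rest optimally gives only 226 points — worse by 8.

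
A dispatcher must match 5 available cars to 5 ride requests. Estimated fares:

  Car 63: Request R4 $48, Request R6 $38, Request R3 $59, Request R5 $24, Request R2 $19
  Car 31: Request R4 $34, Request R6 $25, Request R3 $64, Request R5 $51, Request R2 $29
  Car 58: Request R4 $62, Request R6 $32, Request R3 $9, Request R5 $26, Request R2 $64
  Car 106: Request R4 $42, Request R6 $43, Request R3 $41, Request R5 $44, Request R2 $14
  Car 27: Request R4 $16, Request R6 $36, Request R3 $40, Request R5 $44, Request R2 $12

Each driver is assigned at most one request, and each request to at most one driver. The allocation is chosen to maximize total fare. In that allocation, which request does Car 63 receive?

Car 63 receives Request R4.

Treat this as an assignment problem: match each driver to one request.
Optimal: Car 63→Request R4 ($48), Car 31→Request R3 ($64), Car 58→Request R2 ($64), Car 106→Request R6 ($43), Car 27→Request R5 ($44) — total 48+64+64+43+44 = $263.
Column-greedy (each request in turn goes to its best remaining driver) gives $232, worse by 31.
Next-best assignment: Car 63→Request R4, Car 31→Request R3, Car 58→Request R2, Car 106→Request R5, Car 27→Request R6 = $256.
Car 63's own top request is Request R3 ($59), but forcing Car 63→Request R3 and reassigning the rest optimally gives only $252 — worse by 11.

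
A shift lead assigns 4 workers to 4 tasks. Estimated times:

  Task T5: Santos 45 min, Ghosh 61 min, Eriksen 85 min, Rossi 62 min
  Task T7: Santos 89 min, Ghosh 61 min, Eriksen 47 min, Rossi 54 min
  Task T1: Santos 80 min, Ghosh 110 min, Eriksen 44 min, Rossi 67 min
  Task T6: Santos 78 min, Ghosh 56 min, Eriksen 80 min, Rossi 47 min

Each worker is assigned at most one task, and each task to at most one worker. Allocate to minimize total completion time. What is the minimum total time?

Optimal: Santos→Task T5 (45 min), Ghosh→Task T7 (61 min), Eriksen→Task T1 (44 min), Rossi→Task T6 (47 min) — total 45+61+44+47 = 197 min.
Swapping Rossi↔Eriksen (Rossi→Task T1 67 min, Eriksen→Task T6 80 min) adds 56.

Min total: 197 min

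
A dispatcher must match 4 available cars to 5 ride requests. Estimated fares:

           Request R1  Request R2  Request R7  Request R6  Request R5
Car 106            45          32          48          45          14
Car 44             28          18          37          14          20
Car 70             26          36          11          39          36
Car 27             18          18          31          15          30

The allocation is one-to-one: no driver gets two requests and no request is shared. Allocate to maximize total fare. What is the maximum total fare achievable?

Optimal: Car 106→Request R1 ($45), Car 44→Request R7 ($37), Car 70→Request R6 ($39), Car 27→Request R5 ($30) — total 45+37+39+30 = $151.
Next-best assignment: Car 106→Request R1, Car 44→Request R7, Car 70→Request R2, Car 27→Request R5 = $148.

Maximum total: $151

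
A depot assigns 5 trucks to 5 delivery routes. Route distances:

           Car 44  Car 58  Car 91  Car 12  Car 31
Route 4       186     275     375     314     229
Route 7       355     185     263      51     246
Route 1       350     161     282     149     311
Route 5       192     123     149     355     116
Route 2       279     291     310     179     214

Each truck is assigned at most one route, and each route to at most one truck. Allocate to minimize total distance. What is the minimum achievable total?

Minimum total: 761 km

Optimal: Car 44→Route 4 (186 km), Car 58→Route 1 (161 km), Car 91→Route 5 (149 km), Car 12→Route 7 (51 km), Car 31→Route 2 (214 km) — total 186+161+149+51+214 = 761 km.
Row-greedy (each truck in turn takes its cheapest remaining route) gives 935 km, worse by 174.
Next-best assignment: Car 44→Route 4, Car 58→Route 1, Car 91→Route 2, Car 12→Route 7, Car 31→Route 5 = 824 km.
Swapping Car 31↔Car 44 (Car 31→Route 4 229 km, Car 44→Route 2 279 km) adds 108.
No other one-to-one assignment undercuts 761 km.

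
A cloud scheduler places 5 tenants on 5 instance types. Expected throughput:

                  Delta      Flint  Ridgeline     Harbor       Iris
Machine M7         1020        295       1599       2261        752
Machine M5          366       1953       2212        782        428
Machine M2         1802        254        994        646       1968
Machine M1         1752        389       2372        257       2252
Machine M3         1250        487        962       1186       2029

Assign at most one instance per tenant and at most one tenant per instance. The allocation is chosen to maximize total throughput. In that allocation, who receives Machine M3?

This is a one-to-one assignment (maximum-weight bipartite matching).
Optimal: Delta→Machine M2 (1802 ops/s), Flint→Machine M5 (1953 ops/s), Ridgeline→Machine M1 (2372 ops/s), Harbor→Machine M7 (2261 ops/s), Iris→Machine M3 (2029 ops/s) — total 1802+1953+2372+2261+2029 = 10417 ops/s.
Column-greedy (each instance in turn goes to its best remaining tenant) gives 8680 ops/s, worse by 1737.
Next-best assignment: Delta→Machine M3, Flint→Machine M5, Ridgeline→Machine M1, Harbor→Machine M7, Iris→Machine M2 = 9804 ops/s.
Swapping Harbor↔Delta (Harbor→Machine M2 646 ops/s, Delta→Machine M7 1020 ops/s) loses 2397.
Checked against all permutations: 10417 ops/s is optimal.
Iris's own top instance is Machine M1 (2252 ops/s), but forcing Iris→Machine M1 and reassigning the rest optimally gives only 9230 ops/s — worse by 1187.

Iris receives Machine M3.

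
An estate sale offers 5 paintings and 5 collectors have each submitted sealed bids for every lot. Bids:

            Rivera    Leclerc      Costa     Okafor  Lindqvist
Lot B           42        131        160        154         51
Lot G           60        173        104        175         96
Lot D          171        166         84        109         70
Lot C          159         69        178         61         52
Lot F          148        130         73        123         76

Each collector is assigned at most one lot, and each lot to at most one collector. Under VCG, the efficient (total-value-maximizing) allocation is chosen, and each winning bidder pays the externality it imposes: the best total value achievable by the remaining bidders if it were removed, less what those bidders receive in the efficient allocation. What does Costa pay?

Efficient allocation: Rivera→Lot D ($171), Leclerc→Lot G ($173), Costa→Lot C ($178), Okafor→Lot B ($154), Lindqvist→Lot F ($76); total welfare W = $752.
Costa receives Lot C at value $178, so the others get W − 178 = $574.
Without Costa: best allocation of the remaining 4 bidders over all 5 lots is Rivera→Lot C ($159), Leclerc→Lot D ($166), Okafor→Lot G ($175), Lindqvist→Lot F ($76), total $576.
VCG payment = (others' best without Costa) − (others' welfare with Costa) = 576 − 574 = $2.

Costa pays $2.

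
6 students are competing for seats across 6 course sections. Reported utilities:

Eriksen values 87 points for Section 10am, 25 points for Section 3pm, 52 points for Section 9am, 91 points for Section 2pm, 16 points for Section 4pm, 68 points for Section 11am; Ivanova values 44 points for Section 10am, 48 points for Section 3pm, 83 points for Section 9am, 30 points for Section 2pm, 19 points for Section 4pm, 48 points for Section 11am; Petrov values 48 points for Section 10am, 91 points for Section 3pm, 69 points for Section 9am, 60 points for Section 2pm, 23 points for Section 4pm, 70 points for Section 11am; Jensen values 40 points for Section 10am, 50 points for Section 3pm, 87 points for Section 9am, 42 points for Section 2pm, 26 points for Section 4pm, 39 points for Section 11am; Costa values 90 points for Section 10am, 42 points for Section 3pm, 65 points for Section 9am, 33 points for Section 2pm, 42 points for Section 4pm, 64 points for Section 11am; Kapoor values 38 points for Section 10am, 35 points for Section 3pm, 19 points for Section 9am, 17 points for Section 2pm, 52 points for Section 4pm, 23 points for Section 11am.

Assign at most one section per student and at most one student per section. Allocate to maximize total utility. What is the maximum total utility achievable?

Maximum total: 459 points

Optimal: Eriksen→Section 2pm (91 points), Ivanova→Section 11am (48 points), Petrov→Section 3pm (91 points), Jensen→Section 9am (87 points), Costa→Section 10am (90 points), Kapoor→Section 4pm (52 points) — total 91+48+91+87+90+52 = 459 points.
Row-greedy (each student in turn takes its best remaining section) gives 421 points, worse by 38.
Every other assignment is strictly worse.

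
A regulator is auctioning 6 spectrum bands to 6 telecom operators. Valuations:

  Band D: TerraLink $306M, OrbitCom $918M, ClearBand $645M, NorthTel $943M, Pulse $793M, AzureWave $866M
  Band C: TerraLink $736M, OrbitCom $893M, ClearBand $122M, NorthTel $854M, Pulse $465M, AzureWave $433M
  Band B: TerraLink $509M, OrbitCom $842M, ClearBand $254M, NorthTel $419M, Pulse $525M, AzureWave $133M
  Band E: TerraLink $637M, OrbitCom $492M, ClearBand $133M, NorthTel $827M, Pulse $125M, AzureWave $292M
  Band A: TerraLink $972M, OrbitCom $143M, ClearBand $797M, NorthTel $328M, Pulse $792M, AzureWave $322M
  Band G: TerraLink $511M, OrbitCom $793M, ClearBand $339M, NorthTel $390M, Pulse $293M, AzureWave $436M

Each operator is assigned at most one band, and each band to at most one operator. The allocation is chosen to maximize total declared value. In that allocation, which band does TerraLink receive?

TerraLink receives Band C.

Optimal: TerraLink→Band C ($736M), OrbitCom→Band G ($793M), ClearBand→Band A ($797M), NorthTel→Band E ($827M), Pulse→Band B ($525M), AzureWave→Band D ($866M) — total 736+793+797+827+525+866 = $4544M.
Row-greedy (each operator in turn takes its best remaining band) gives $3900M, worse by 644.
Next-best assignment: TerraLink→Band E, OrbitCom→Band G, ClearBand→Band A, NorthTel→Band C, Pulse→Band B, AzureWave→Band D = $4472M.
TerraLink's own top band is Band A ($972M), but forcing TerraLink→Band A and reassigning the rest optimally gives only $4422M — worse by 122.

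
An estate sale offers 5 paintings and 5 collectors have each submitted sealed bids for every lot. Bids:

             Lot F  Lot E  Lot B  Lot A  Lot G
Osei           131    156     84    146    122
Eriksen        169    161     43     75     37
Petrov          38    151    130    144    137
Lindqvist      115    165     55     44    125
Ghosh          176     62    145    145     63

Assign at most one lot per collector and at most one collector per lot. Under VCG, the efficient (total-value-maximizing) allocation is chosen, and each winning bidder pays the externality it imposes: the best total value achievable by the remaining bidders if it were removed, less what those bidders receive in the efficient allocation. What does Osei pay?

Efficient allocation: Osei→Lot A ($146), Eriksen→Lot F ($169), Petrov→Lot G ($137), Lindqvist→Lot E ($165), Ghosh→Lot B ($145); total welfare W = $762.
Osei receives Lot A at value $146, so the others get W − 146 = $616.
Without Osei: best allocation of the remaining 4 bidders over all 5 lots is Eriksen→Lot F ($169), Petrov→Lot A ($144), Lindqvist→Lot E ($165), Ghosh→Lot B ($145), total $623.
VCG payment = (others' best without Osei) − (others' welfare with Osei) = 623 − 616 = $7.

Osei pays $7.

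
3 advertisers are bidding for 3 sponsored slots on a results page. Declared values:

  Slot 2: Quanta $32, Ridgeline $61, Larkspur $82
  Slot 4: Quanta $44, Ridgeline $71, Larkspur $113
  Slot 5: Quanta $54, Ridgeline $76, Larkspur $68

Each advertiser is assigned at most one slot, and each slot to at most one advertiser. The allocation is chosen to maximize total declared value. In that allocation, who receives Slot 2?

Ridgeline receives Slot 2.

This is the linear assignment problem.
Optimal: Quanta→Slot 5 ($54), Ridgeline→Slot 2 ($61), Larkspur→Slot 4 ($113) — total 54+61+113 = $228.
Row-greedy (each advertiser in turn takes its best remaining slot) gives $207, worse by 21.
Swapping Ridgeline↔Larkspur (Ridgeline→Slot 4 $71, Larkspur→Slot 2 $82) loses 21.
Ridgeline's own top slot is Slot 5 ($76), but forcing Ridgeline→Slot 5 and reassigning the rest optimally gives only $221 — worse by 7.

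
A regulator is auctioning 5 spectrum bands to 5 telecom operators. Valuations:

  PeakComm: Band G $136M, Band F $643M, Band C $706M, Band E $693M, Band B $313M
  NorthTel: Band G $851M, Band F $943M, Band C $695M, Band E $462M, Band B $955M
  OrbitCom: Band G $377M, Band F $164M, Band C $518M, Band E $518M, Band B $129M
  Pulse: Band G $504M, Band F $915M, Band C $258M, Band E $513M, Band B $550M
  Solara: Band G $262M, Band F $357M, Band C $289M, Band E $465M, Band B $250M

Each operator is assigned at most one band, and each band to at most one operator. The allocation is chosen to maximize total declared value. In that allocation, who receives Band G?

OrbitCom receives Band G.

Treat this as an assignment problem: match each operator to one band.
Optimal: PeakComm→Band C ($706M), NorthTel→Band B ($955M), OrbitCom→Band G ($377M), Pulse→Band F ($915M), Solara→Band E ($465M) — total 706+955+377+915+465 = $3418M.
Max-entry greedy (repeatedly take the single best remaining cell) gives $3356M, worse by 62.
Swapping OrbitCom↔NorthTel (OrbitCom→Band B $129M, NorthTel→Band G $851M) loses 352.
OrbitCom's own top band is Band C ($518M), but forcing OrbitCom→Band C and reassigning the rest optimally gives only $3343M — worse by 75.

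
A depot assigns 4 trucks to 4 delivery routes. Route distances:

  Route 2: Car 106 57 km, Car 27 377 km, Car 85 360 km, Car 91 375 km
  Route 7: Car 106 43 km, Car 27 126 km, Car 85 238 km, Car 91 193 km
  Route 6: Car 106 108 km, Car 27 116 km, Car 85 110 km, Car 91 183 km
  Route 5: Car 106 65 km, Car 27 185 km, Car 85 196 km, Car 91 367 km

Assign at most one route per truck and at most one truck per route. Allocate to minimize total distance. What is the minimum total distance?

Minimum total: 545 km

This is the linear assignment problem.
Optimal: Car 106→Route 2 (57 km), Car 27→Route 5 (185 km), Car 85→Route 6 (110 km), Car 91→Route 7 (193 km) — total 57+185+110+193 = 545 km.
Row-greedy (each truck in turn takes its cheapest remaining route) gives 730 km, worse by 185.
Next-best assignment: Car 106→Route 2, Car 27→Route 7, Car 85→Route 5, Car 91→Route 6 = 562 km.
Swapping Car 85↔Car 106 (Car 85→Route 2 360 km, Car 106→Route 6 108 km) adds 301.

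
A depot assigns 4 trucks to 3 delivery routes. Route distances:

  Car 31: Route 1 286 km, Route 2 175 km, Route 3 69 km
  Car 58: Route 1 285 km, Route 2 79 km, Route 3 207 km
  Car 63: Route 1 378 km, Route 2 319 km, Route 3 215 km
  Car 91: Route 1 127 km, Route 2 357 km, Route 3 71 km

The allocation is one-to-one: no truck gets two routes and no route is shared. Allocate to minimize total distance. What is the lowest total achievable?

Treat this as an assignment problem: match each truck to one route.
Optimal: Car 91→Route 1 (127 km), Car 58→Route 2 (79 km), Car 31→Route 3 (69 km) — total 127+79+69 = 275 km.
No other one-to-one assignment undercuts 275 km.

Minimum total: 275 km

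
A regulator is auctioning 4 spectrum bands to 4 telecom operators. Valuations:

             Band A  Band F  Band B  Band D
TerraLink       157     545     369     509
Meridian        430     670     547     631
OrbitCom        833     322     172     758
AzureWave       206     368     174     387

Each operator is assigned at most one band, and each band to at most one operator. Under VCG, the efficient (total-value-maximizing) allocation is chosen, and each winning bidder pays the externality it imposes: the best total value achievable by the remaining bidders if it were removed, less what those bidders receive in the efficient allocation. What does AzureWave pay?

Efficient allocation: TerraLink→Band F ($545M), Meridian→Band B ($547M), OrbitCom→Band A ($833M), AzureWave→Band D ($387M); total welfare W = $2312M.
AzureWave receives Band D at value $387M, so the others get W − 387 = $1925M.
Without AzureWave: best allocation of the remaining 3 bidders over all 4 bands is TerraLink→Band D ($509M), Meridian→Band F ($670M), OrbitCom→Band A ($833M), total $2012M.
VCG payment = (others' best without AzureWave) − (others' welfare with AzureWave) = 2012 − 1925 = $87M.

AzureWave pays $87M.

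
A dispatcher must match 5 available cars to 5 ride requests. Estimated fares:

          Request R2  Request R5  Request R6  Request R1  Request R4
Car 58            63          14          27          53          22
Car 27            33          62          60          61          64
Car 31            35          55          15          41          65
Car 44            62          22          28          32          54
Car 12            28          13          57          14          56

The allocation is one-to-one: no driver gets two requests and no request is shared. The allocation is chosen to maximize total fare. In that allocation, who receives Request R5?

Optimal: Car 58→Request R1 ($53), Car 27→Request R5 ($62), Car 31→Request R4 ($65), Car 44→Request R2 ($62), Car 12→Request R6 ($57) — total 53+62+65+62+57 = $299.
Row-greedy (each driver in turn takes its best remaining request) gives $271, worse by 28.
Checked against all permutations: $299 is optimal.
Car 27's own top request is Request R4 ($64), but forcing Car 27→Request R4 and reassigning the rest optimally gives only $291 — worse by 8.

Car 27 receives Request R5.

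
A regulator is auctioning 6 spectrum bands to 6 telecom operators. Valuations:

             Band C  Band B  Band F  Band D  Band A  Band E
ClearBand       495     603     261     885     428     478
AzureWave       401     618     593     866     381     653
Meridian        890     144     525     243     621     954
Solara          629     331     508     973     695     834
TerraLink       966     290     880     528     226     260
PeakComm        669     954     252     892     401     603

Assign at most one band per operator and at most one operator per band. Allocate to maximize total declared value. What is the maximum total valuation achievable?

Optimal: ClearBand→Band D ($885M), AzureWave→Band F ($593M), Meridian→Band E ($954M), Solara→Band A ($695M), TerraLink→Band C ($966M), PeakComm→Band B ($954M) — total 885+593+954+695+966+954 = $5047M.
Max-entry greedy (repeatedly take the single best remaining cell) gives $4868M, worse by 179.

Max total: $5047M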